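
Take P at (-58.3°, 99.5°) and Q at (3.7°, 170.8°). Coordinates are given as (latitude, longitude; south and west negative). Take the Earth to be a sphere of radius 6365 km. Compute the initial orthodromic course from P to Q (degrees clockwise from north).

72.1°

θ = atan2( sin Δλ·cos φ₂ ,  cos φ₁ sin φ₂ − sin φ₁ cos φ₂ cos Δλ )
  = atan2(+0.9452, +0.3061) = 72.06°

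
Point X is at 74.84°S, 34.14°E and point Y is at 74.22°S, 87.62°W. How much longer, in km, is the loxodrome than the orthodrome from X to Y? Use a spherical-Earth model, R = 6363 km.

614 km

Great circle: cos σ = sin φ₁ sin φ₂ + cos φ₁ cos φ₂ cos Δλ,  σ = 0.4704 rad → d_gc = 2993.1 km
Rhumb line: Δψ = +0.0406, q = Δφ/Δψ = 0.2667, d_rh = R√(Δφ²+q²Δλ²) = 3607.0 km
Excess = 3607.0 − 2993.1 = 613.9 ≈ 614 km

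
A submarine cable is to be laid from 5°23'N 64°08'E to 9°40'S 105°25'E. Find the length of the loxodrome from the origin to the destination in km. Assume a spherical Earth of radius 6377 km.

4875 km

Rhumb course C = atan2(Δλ, Δψ) with Δψ = ln[tan(π/4+φ₂/2)/tan(π/4+φ₁/2)] = -0.2636, Δλ = +0.7205 → C = 110.10°
d = R·|Δφ| / |cos C| = 6377·0.26267 / 0.34359 = 4875 km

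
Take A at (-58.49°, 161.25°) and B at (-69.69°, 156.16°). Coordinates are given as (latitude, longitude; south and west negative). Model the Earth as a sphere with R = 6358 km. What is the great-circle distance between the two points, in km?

1266 km

Haversine: a = sin²(Δφ/2)+cos φ₁ cos φ₂ sin²(Δλ/2) = 0.00988;  σ = 2·atan2(√a,√(1−a))
σ = 11.409° → d = Rσ = 6358·0.19913 = 1266 km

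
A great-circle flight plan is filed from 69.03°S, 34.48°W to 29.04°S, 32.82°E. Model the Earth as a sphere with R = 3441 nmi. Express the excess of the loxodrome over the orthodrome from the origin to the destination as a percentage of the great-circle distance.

Great circle: σ = 0.9594 rad → d_gc = Rσ = 3301.3 nmi
Rhumb: Δφ = +0.6980, Δλ = +1.1746, Δψ = +1.1570, q = Δφ/Δψ = 0.6033 → d_rh = R√(Δφ²+q²Δλ²) = 3422.4 nmi
Excess = (3422.4 − 3301.3) / 3301.3 = 121.1 / 3301.3 = 3.67% ≈ 3.7%

3.7%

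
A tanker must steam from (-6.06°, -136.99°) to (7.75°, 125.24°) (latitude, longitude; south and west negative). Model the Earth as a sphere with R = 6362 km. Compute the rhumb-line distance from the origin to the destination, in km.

10937 km

Δψ = ln[tan(π/4+φ₂/2)/tan(π/4+φ₁/2)] = +0.2416;  Δφ = +0.2410 rad,  Δλ = -1.7064 rad
q = Δφ/Δψ = 0.9975
d = R·√(Δφ² + q²Δλ²) = 6362·1.71907 = 10937 km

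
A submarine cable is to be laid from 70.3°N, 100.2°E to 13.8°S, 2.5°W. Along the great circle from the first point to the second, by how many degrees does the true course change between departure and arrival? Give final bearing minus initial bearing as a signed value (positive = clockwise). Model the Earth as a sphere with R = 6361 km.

Initial bearing θ₁ = atan2(sin Δλ cos φ₂, cos φ₁ sin φ₂ − sin φ₁ cos φ₂ cos Δλ) = 277.25°
Final bearing θ₂ = (initial bearing from the destination back to the start) + 180° = 200.14°
Δθ = θ₂ − θ₁ = -77.1°

-77.1°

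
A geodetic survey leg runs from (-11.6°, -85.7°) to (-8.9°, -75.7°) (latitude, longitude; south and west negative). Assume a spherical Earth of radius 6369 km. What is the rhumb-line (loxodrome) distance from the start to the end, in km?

1134 km

Rhumb course C = atan2(Δλ, Δψ) with Δψ = ln[tan(π/4+φ₂/2)/tan(π/4+φ₁/2)] = +0.0479, Δλ = +0.1745 → C = 74.66°
d = R·|Δφ| / |cos C| = 6369·0.04712 / 0.26462 = 1134 km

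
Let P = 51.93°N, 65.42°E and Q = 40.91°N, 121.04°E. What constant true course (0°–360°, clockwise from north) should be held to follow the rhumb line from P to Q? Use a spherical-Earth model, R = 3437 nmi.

106.1°

Δψ = ln[tan(π/4+φ₂/2)/tan(π/4+φ₁/2)] = -0.2804
Δλ = +0.9708 rad (taken the short way round)
course = atan2(Δλ, Δψ) = 106.11°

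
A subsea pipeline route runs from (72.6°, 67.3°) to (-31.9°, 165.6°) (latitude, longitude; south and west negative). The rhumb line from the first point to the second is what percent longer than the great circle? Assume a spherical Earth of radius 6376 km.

Great circle: σ = 2.1423 rad → d_gc = Rσ = 13659.4 km
Rhumb: Δφ = -1.8239, Δλ = +1.7157, Δψ = -2.4652, q = Δφ/Δψ = 0.7399 → d_rh = R√(Δφ²+q²Δλ²) = 14168.1 km
Excess = (14168.1 − 13659.4) / 13659.4 = 508.7 / 13659.4 = 3.72% ≈ 3.7%

3.7%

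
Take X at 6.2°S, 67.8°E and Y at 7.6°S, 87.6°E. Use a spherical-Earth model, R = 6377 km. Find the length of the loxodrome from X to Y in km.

Δψ = ln[tan(π/4+φ₂/2)/tan(π/4+φ₁/2)] = -0.0246;  Δφ = -0.0244 rad,  Δλ = +0.3456 rad
q = Δφ/Δψ = 0.9927
d = R·√(Δφ² + q²Δλ²) = 6377·0.34393 = 2193 km

2193 km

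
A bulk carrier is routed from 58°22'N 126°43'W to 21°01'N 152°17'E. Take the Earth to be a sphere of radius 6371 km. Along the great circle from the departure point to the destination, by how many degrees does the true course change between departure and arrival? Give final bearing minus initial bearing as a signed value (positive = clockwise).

-59.9°

At departure: θ₁ = atan2(sin Δλ cos φ₂, cos φ₁ sin φ₂ − sin φ₁ cos φ₂ cos Δλ) = 273.96°
At arrival: θ₂ = atan2(sin Δλ cos φ₁, −cos φ₂ sin φ₁ + sin φ₂ cos φ₁ cos Δλ) = 214.09°
Δθ = θ₂ − θ₁ = -59.9°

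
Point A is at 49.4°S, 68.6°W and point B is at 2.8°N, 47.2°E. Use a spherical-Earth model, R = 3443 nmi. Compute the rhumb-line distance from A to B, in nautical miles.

6838 nmi

Δψ = ln[tan(π/4+φ₂/2)/tan(π/4+φ₁/2)] = +1.0434;  Δφ = +0.9111 rad,  Δλ = +2.0211 rad
q = Δφ/Δψ = 0.8732
d = R·√(Δφ² + q²Δλ²) = 3443·1.98607 = 6838 nmi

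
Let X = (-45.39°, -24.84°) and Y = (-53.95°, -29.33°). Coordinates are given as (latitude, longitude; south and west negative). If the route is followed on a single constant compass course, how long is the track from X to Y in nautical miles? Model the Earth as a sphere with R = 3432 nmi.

Rhumb course C = atan2(Δλ, Δψ) with Δψ = ln[tan(π/4+φ₂/2)/tan(π/4+φ₁/2)] = -0.2317, Δλ = -0.0784 → C = 198.69°
d = R·|Δφ| / |cos C| = 3432·0.14940 / 0.94727 = 541 nmi

541 nmi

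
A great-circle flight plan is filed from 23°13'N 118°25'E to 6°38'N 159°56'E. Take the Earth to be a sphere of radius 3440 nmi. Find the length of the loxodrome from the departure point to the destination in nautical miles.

Rhumb course C = atan2(Δλ, Δψ) with Δψ = ln[tan(π/4+φ₂/2)/tan(π/4+φ₁/2)] = -0.3007, Δλ = +0.7246 → C = 112.54°
d = R·|Δφ| / |cos C| = 3440·0.28943 / 0.38334 = 2597 nmi

2597 nmi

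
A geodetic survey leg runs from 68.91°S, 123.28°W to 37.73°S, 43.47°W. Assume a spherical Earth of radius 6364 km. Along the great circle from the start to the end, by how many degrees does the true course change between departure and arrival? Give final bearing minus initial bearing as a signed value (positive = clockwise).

At departure: θ₁ = atan2(sin Δλ cos φ₂, cos φ₁ sin φ₂ − sin φ₁ cos φ₂ cos Δλ) = 96.57°
At arrival: θ₂ = atan2(sin Δλ cos φ₁, −cos φ₂ sin φ₁ + sin φ₂ cos φ₁ cos Δλ) = 26.87°
Δθ = θ₂ − θ₁ = -69.7°

-69.7°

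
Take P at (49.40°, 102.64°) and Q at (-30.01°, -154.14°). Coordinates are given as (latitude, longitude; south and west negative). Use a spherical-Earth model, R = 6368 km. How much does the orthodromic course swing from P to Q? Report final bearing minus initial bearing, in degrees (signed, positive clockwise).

At departure: θ₁ = atan2(sin Δλ cos φ₂, cos φ₁ sin φ₂ − sin φ₁ cos φ₂ cos Δλ) = 101.74°
At arrival: θ₂ = atan2(sin Δλ cos φ₁, −cos φ₂ sin φ₁ + sin φ₂ cos φ₁ cos Δλ) = 132.62°
Δθ = θ₂ − θ₁ = +30.9°

+30.9°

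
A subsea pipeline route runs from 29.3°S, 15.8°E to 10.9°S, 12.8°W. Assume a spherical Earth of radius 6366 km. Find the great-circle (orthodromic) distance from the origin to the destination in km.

3599 km

cos σ = sin φ₁ sin φ₂ + cos φ₁ cos φ₂ cos Δλ
      = sin(-29.30°)sin(-10.90°) + cos(-29.30°)cos(-10.90°)cos(-28.60°) = 0.8444
σ = 32.394° → d = Rσ = 6366·0.56537 = 3599 km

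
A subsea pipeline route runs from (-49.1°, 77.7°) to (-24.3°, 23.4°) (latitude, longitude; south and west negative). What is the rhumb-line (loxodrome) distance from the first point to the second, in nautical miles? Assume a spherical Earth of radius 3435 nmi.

2966 nmi

Rhumb course C = atan2(Δλ, Δψ) with Δψ = ln[tan(π/4+φ₂/2)/tan(π/4+φ₁/2)] = +0.5490, Δλ = -0.9477 → C = 300.08°
d = R·|Δφ| / |cos C| = 3435·0.43284 / 0.50128 = 2966 nmi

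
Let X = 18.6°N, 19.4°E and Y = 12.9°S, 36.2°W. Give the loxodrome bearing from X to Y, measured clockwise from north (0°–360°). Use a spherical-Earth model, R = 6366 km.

Δψ = ln[tan(π/4+φ₂/2)/tan(π/4+φ₁/2)] = -0.5576
Δλ = -0.9704 rad (taken the short way round)
course = atan2(Δλ, Δψ) = 240.12°

240.1°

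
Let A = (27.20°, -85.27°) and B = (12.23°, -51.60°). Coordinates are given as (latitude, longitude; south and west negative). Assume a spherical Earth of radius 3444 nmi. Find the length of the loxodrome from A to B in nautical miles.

Rhumb course C = atan2(Δλ, Δψ) with Δψ = ln[tan(π/4+φ₂/2)/tan(π/4+φ₁/2)] = -0.2785, Δλ = +0.5877 → C = 115.36°
d = R·|Δφ| / |cos C| = 3444·0.26128 / 0.42831 = 2101 nmi

2101 nmi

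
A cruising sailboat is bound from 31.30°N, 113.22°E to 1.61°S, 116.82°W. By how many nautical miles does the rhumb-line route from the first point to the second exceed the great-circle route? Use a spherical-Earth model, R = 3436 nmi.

220 nmi

Great circle: cos σ = sin φ₁ sin φ₂ + cos φ₁ cos φ₂ cos Δλ,  σ = 2.1690 rad → d_gc = 7452.7 nmi
Rhumb line: Δψ = -0.6038, q = Δφ/Δψ = 0.9513, d_rh = R√(Δφ²+q²Δλ²) = 7672.4 nmi
Excess = 7672.4 − 7452.7 = 219.7 ≈ 220 nmi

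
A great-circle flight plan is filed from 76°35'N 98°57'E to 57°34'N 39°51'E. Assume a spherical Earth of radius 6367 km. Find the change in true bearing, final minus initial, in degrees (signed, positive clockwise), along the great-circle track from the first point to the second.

Initial bearing θ₁ = atan2(sin Δλ cos φ₂, cos φ₁ sin φ₂ − sin φ₁ cos φ₂ cos Δλ) = 261.10°
Final bearing θ₂ = (initial bearing from the destination back to the start) + 180° = 205.30°
Δθ = θ₂ − θ₁ = -55.8°

-55.8°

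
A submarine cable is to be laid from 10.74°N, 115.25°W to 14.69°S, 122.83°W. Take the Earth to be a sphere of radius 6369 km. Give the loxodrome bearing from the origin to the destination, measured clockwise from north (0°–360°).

196.5°

Meridional parts: M(φ₁)=+0.1886, M(φ₂)=-0.2592 → ΔM = -0.4478;  Δλ = -0.1323 rad
tan C = Δλ / ΔM = +0.2954 → C = 196.46°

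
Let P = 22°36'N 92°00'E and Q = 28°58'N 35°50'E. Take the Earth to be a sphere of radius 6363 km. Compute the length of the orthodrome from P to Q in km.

cos σ = sin φ₁ sin φ₂ + cos φ₁ cos φ₂ cos Δλ
      = sin(22.60°)sin(28.97°) + cos(22.60°)cos(28.97°)cos(-56.17°) = 0.6358
σ = 50.518° → d = Rσ = 6363·0.88171 = 5610 km

5610 km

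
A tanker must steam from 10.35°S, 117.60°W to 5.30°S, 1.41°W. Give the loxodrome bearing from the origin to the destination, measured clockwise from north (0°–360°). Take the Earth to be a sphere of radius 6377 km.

Meridional parts: M(φ₁)=-0.1816, M(φ₂)=-0.0926 → ΔM = +0.0890;  Δλ = +2.0279 rad
tan C = Δλ / ΔM = +22.7860 → C = 87.49°

87.5°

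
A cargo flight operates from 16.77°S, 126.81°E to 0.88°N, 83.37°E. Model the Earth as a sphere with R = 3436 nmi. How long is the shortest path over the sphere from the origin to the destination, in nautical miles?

2777 nmi

Haversine: a = sin²(Δφ/2)+cos φ₁ cos φ₂ sin²(Δλ/2) = 0.15465;  σ = 2·atan2(√a,√(1−a))
σ = 46.314° → d = Rσ = 3436·0.80834 = 2777 nmi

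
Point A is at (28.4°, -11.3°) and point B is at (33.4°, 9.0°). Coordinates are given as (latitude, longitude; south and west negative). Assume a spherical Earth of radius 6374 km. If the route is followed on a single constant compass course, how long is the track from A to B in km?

Δψ = ln[tan(π/4+φ₂/2)/tan(π/4+φ₁/2)] = +0.1018;  Δφ = +0.0873 rad,  Δλ = +0.3543 rad
q = Δφ/Δψ = 0.8576
d = R·√(Δφ² + q²Δλ²) = 6374·0.31613 = 2015 km

2015 km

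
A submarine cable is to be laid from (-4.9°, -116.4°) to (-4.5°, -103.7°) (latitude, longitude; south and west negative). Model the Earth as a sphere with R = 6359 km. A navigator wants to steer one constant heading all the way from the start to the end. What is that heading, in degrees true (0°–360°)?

88.2°

Meridional parts: M(φ₁)=-0.0856, M(φ₂)=-0.0786 → ΔM = +0.0070;  Δλ = +0.2217 rad
tan C = Δλ / ΔM = +31.6432 → C = 88.19°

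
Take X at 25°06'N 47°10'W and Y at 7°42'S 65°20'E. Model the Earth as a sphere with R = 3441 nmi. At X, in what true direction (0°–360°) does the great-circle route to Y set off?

87.5°

θ = atan2( sin Δλ·cos φ₂ ,  cos φ₁ sin φ₂ − sin φ₁ cos φ₂ cos Δλ )
  = atan2(+0.9155, +0.0395) = 87.53°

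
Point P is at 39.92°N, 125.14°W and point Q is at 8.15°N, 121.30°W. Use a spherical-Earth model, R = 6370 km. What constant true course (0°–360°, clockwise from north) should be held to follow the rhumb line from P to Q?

Meridional parts: M(φ₁)=+0.7611, M(φ₂)=+0.1427 → ΔM = -0.6184;  Δλ = +0.0670 rad
tan C = Δλ / ΔM = -0.1084 → C = 173.81°

173.8°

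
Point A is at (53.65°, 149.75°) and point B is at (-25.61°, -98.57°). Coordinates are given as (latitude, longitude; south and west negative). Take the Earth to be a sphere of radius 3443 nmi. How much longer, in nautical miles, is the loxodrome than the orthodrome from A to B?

179 nmi

Great circle: cos σ = sin φ₁ sin φ₂ + cos φ₁ cos φ₂ cos Δλ,  σ = 2.1479 rad → d_gc = 7395.2 nmi
Rhumb line: Δψ = -1.5765, q = Δφ/Δψ = 0.8775, d_rh = R√(Δφ²+q²Δλ²) = 7573.9 nmi
Excess = 7573.9 − 7395.2 = 178.7 ≈ 179 nmi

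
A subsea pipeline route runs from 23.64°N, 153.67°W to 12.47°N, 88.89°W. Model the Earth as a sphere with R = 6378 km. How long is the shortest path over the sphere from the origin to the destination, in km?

cos σ = sin φ₁ sin φ₂ + cos φ₁ cos φ₂ cos Δλ
      = sin(23.64°)sin(12.47°) + cos(23.64°)cos(12.47°)cos(64.78°) = 0.4677
σ = 62.114° → d = Rσ = 6378·1.08409 = 6914 km

6914 km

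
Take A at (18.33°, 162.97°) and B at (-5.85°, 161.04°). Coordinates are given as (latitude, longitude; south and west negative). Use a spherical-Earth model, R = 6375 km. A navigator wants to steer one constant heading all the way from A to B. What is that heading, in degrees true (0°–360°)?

Meridional parts: M(φ₁)=+0.3255, M(φ₂)=-0.1023 → ΔM = -0.4278;  Δλ = -0.0337 rad
tan C = Δλ / ΔM = +0.0787 → C = 184.50°

184.5°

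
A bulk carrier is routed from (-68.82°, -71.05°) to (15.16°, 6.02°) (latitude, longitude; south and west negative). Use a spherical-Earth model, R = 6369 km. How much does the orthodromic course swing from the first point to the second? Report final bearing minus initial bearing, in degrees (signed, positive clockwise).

-51.6°

At departure: θ₁ = atan2(sin Δλ cos φ₂, cos φ₁ sin φ₂ − sin φ₁ cos φ₂ cos Δλ) = 72.54°
At arrival: θ₂ = atan2(sin Δλ cos φ₁, −cos φ₂ sin φ₁ + sin φ₂ cos φ₁ cos Δλ) = 20.92°
Δθ = θ₂ − θ₁ = -51.6°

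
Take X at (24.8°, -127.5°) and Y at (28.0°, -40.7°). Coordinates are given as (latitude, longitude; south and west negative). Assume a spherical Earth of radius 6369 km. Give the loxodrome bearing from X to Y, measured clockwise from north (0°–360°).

87.6°

Δψ = ln[tan(π/4+φ₂/2)/tan(π/4+φ₁/2)] = +0.0624
Δλ = +1.5149 rad (taken the short way round)
course = atan2(Δλ, Δψ) = 87.64°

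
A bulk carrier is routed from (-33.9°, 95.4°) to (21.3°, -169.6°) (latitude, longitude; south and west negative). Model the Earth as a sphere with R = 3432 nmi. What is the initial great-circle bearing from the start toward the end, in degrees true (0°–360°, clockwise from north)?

74.6°

N = sin Δλ·cos φ₂ = +0.9281;  D = cos φ₁ sin φ₂ − sin φ₁ cos φ₂ cos Δλ = +0.2562
initial course = atan2(N, D) = 74.57°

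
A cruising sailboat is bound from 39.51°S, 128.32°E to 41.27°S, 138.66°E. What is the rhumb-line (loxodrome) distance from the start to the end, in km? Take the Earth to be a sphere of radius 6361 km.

896 km

Δψ = ln[tan(π/4+φ₂/2)/tan(π/4+φ₁/2)] = -0.0403;  Δφ = -0.0307 rad,  Δλ = +0.1805 rad
q = Δφ/Δψ = 0.7616
d = R·√(Δφ² + q²Δλ²) = 6361·0.14083 = 896 km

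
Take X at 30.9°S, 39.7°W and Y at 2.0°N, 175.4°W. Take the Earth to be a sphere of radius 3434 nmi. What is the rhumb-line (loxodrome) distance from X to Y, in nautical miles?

7999 nmi

Rhumb course C = atan2(Δλ, Δψ) with Δψ = ln[tan(π/4+φ₂/2)/tan(π/4+φ₁/2)] = +0.6024, Δλ = -2.3684 → C = 284.27°
d = R·|Δφ| / |cos C| = 3434·0.57421 / 0.24652 = 7999 nmi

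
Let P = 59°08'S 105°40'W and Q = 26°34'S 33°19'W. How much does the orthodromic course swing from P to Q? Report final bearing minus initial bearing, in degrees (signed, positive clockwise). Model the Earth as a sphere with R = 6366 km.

-54.8°

At departure: θ₁ = atan2(sin Δλ cos φ₂, cos φ₁ sin φ₂ − sin φ₁ cos φ₂ cos Δλ) = 89.78°
At arrival: θ₂ = atan2(sin Δλ cos φ₁, −cos φ₂ sin φ₁ + sin φ₂ cos φ₁ cos Δλ) = 35.00°
Δθ = θ₂ − θ₁ = -54.8°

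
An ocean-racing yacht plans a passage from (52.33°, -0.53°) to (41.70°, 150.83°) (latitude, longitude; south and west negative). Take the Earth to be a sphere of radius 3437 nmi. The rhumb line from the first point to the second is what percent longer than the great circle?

24.8%

Great circle: σ = 1.4444 rad → d_gc = Rσ = 4964.2 nmi
Rhumb: Δφ = -0.1855, Δλ = +2.6417, Δψ = -0.2734, q = Δφ/Δψ = 0.6786 → d_rh = R√(Δφ²+q²Δλ²) = 6194.0 nmi
Excess = (6194.0 − 4964.2) / 4964.2 = 1229.8 / 4964.2 = 24.77% ≈ 24.8%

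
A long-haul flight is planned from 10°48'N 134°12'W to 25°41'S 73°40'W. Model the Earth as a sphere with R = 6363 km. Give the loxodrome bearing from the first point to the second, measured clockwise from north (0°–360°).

121.7°

Meridional parts: M(φ₁)=+0.1896, M(φ₂)=-0.4641 → ΔM = -0.6537;  Δλ = +1.0565 rad
tan C = Δλ / ΔM = -1.6162 → C = 121.75°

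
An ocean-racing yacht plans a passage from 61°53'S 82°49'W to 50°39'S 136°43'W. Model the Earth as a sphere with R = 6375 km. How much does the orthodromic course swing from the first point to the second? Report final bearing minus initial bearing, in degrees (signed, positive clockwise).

+46.0°

At departure: θ₁ = atan2(sin Δλ cos φ₂, cos φ₁ sin φ₂ − sin φ₁ cos φ₂ cos Δλ) = 266.10°
At arrival: θ₂ = atan2(sin Δλ cos φ₁, −cos φ₂ sin φ₁ + sin φ₂ cos φ₁ cos Δλ) = 312.14°
Δθ = θ₂ − θ₁ = +46.0°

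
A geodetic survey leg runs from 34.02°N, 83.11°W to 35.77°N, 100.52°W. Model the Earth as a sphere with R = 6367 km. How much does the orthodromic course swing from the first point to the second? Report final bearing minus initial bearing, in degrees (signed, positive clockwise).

Initial bearing θ₁ = atan2(sin Δλ cos φ₂, cos φ₁ sin φ₂ − sin φ₁ cos φ₂ cos Δλ) = 281.94°
Final bearing θ₂ = (initial bearing from the destination back to the start) + 180° = 271.93°
Δθ = θ₂ − θ₁ = -10.0°

-10.0°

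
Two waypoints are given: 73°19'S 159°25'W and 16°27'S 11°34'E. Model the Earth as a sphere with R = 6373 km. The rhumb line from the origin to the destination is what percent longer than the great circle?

Great circle: σ = 1.5715 rad → d_gc = Rσ = 10015.0 km
Rhumb: Δφ = +0.9925, Δλ = +2.9842, Δψ = +1.6287, q = Δφ/Δψ = 0.6094 → d_rh = R√(Δφ²+q²Δλ²) = 13203.2 km
Excess = (13203.2 − 10015.0) / 10015.0 = 3188.2 / 10015.0 = 31.83% ≈ 31.8%

31.8%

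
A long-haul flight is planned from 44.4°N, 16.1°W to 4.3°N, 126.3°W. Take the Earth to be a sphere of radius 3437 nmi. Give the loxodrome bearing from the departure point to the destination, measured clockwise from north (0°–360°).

Meridional parts: M(φ₁)=+0.8666, M(φ₂)=+0.0751 → ΔM = -0.7915;  Δλ = -1.9234 rad
tan C = Δλ / ΔM = +2.4299 → C = 247.63°

247.6°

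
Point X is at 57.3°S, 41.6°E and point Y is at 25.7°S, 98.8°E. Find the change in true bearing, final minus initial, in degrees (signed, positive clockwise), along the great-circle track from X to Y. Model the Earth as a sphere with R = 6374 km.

-41.2°

At departure: θ₁ = atan2(sin Δλ cos φ₂, cos φ₁ sin φ₂ − sin φ₁ cos φ₂ cos Δλ) = 76.88°
At arrival: θ₂ = atan2(sin Δλ cos φ₁, −cos φ₂ sin φ₁ + sin φ₂ cos φ₁ cos Δλ) = 35.73°
Δθ = θ₂ − θ₁ = -41.2°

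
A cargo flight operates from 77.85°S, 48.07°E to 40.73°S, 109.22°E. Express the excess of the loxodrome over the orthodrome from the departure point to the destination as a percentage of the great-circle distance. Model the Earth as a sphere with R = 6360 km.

3.6%

Great circle: σ = 0.7744 rad → d_gc = Rσ = 4925.2 km
Rhumb: Δφ = +0.6479, Δλ = +1.0673, Δψ = +1.4607, q = Δφ/Δψ = 0.4435 → d_rh = R√(Δφ²+q²Δλ²) = 5103.2 km
Excess = (5103.2 − 4925.2) / 4925.2 = 178.0 / 4925.2 = 3.61% ≈ 3.6%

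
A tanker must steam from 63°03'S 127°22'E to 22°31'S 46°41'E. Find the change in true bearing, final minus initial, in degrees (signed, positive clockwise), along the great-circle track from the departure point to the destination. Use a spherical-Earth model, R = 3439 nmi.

At departure: θ₁ = atan2(sin Δλ cos φ₂, cos φ₁ sin φ₂ − sin φ₁ cos φ₂ cos Δλ) = 267.47°
At arrival: θ₂ = atan2(sin Δλ cos φ₁, −cos φ₂ sin φ₁ + sin φ₂ cos φ₁ cos Δλ) = 330.65°
Δθ = θ₂ − θ₁ = +63.2°

+63.2°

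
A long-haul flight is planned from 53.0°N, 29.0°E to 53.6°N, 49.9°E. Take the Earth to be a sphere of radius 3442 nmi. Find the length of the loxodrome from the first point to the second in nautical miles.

Δψ = ln[tan(π/4+φ₂/2)/tan(π/4+φ₁/2)] = +0.0175;  Δφ = +0.0105 rad,  Δλ = +0.3648 rad
q = Δφ/Δψ = 0.5976
d = R·√(Δφ² + q²Δλ²) = 3442·0.21824 = 751 nmi

751 nmi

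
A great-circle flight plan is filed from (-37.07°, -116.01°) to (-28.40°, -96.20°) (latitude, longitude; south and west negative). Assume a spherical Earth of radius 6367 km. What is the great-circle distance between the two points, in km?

Haversine: a = sin²(Δφ/2)+cos φ₁ cos φ₂ sin²(Δλ/2) = 0.02648;  σ = 2·atan2(√a,√(1−a))
σ = 18.731° → d = Rσ = 6367·0.32692 = 2081 km

2081 km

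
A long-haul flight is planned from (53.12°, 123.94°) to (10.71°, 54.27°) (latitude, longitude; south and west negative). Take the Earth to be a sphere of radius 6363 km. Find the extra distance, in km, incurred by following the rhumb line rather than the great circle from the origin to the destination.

163 km

Great circle: cos σ = sin φ₁ sin φ₂ + cos φ₁ cos φ₂ cos Δλ,  σ = 1.2095 rad → d_gc = 7695.8 km
Rhumb line: Δψ = -0.9103, q = Δφ/Δψ = 0.8131, d_rh = R√(Δφ²+q²Δλ²) = 7859.0 km
Excess = 7859.0 − 7695.8 = 163.2 ≈ 163 km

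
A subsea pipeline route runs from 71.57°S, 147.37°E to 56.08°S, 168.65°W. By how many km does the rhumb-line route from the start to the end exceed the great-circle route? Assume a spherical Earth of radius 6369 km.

Great circle: cos σ = sin φ₁ sin φ₂ + cos φ₁ cos φ₂ cos Δλ,  σ = 0.4173 rad → d_gc = 2657.5 km
Rhumb line: Δψ = +0.6312, q = Δφ/Δψ = 0.4283, d_rh = R√(Δφ²+q²Δλ²) = 2711.1 km
Excess = 2711.1 − 2657.5 = 53.6 ≈ 54 km

54 km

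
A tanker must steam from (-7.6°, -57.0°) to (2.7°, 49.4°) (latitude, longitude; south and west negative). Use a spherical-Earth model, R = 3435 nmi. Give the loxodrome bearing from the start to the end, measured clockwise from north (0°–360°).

Meridional parts: M(φ₁)=-0.1330, M(φ₂)=+0.0471 → ΔM = +0.1802;  Δλ = +1.8570 rad
tan C = Δλ / ΔM = +10.3067 → C = 84.46°

84.5°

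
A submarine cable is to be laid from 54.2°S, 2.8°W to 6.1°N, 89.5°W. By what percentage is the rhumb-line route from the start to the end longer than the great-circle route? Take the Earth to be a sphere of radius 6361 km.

2.4%

Great circle: σ = 1.6235 rad → d_gc = Rσ = 10327.2 km
Rhumb: Δφ = +1.0524, Δλ = -1.5132, Δψ = +1.2368, q = Δφ/Δψ = 0.8509 → d_rh = R√(Δφ²+q²Δλ²) = 10578.4 km
Excess = (10578.4 − 10327.2) / 10327.2 = 251.2 / 10327.2 = 2.43% ≈ 2.4%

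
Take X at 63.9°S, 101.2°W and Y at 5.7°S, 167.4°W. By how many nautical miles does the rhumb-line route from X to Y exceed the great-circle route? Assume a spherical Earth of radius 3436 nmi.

Great circle: cos σ = sin φ₁ sin φ₂ + cos φ₁ cos φ₂ cos Δλ,  σ = 1.3017 rad → d_gc = 4472.7 nmi
Rhumb line: Δψ = +1.3623, q = Δφ/Δψ = 0.7456, d_rh = R√(Δφ²+q²Δλ²) = 4576.5 nmi
Excess = 4576.5 − 4472.7 = 103.8 ≈ 104 nmi

104 nmi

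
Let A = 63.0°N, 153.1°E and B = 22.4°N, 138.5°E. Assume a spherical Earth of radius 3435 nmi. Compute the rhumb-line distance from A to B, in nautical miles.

Δψ = ln[tan(π/4+φ₂/2)/tan(π/4+φ₁/2)] = -1.0255;  Δφ = -0.7086 rad,  Δλ = -0.2548 rad
q = Δφ/Δψ = 0.6910
d = R·√(Δφ² + q²Δλ²) = 3435·0.73015 = 2508 nmi

2508 nmi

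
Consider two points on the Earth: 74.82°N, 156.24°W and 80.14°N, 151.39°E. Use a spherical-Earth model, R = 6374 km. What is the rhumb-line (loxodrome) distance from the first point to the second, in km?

Δψ = ln[tan(π/4+φ₂/2)/tan(π/4+φ₁/2)] = +0.4349;  Δφ = +0.0929 rad,  Δλ = -0.9140 rad
q = Δφ/Δψ = 0.2135
d = R·√(Δφ² + q²Δλ²) = 6374·0.21611 = 1377 km

1377 km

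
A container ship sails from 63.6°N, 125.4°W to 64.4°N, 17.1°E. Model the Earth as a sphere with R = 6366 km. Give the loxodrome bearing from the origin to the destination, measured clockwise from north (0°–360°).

Meridional parts: M(φ₁)=+1.4501, M(φ₂)=+1.4819 → ΔM = +0.0319;  Δλ = +2.4871 rad
tan C = Δλ / ΔM = +78.0789 → C = 89.27°

89.3°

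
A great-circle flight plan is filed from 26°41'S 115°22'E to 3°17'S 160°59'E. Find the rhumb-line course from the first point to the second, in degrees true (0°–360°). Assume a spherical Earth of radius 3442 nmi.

61.8°

Δψ = ln[tan(π/4+φ₂/2)/tan(π/4+φ₁/2)] = +0.4262
Δλ = +0.7962 rad (taken the short way round)
course = atan2(Δλ, Δψ) = 61.84°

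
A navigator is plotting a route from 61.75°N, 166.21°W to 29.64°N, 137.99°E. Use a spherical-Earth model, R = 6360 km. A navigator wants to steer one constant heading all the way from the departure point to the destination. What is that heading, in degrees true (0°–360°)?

Δψ = ln[tan(π/4+φ₂/2)/tan(π/4+φ₁/2)] = -0.8377
Δλ = -0.9739 rad (taken the short way round)
course = atan2(Δλ, Δψ) = 229.30°

229.3°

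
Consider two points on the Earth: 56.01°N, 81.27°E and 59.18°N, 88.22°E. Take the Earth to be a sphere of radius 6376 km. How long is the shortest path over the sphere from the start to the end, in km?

Haversine: a = sin²(Δφ/2)+cos φ₁ cos φ₂ sin²(Δλ/2) = 0.00182;  σ = 2·atan2(√a,√(1−a))
σ = 4.887° → d = Rσ = 6376·0.08529 = 544 km

544 km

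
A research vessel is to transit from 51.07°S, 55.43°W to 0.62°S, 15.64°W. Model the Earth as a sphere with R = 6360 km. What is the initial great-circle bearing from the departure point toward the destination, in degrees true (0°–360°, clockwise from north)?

47.3°

N = sin Δλ·cos φ₂ = +0.6399;  D = cos φ₁ sin φ₂ − sin φ₁ cos φ₂ cos Δλ = +0.5909
initial course = atan2(N, D) = 47.28°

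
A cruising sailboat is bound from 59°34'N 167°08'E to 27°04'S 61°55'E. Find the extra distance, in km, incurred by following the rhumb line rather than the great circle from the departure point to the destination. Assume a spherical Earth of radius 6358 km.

Great circle: cos σ = sin φ₁ sin φ₂ + cos φ₁ cos φ₂ cos Δλ,  σ = 2.1068 rad → d_gc = 13395.2 km
Rhumb line: Δψ = -1.7930, q = Δφ/Δψ = 0.8433, d_rh = R√(Δφ²+q²Δλ²) = 13761.2 km
Excess = 13761.2 − 13395.2 = 366.0 ≈ 366 km

366 km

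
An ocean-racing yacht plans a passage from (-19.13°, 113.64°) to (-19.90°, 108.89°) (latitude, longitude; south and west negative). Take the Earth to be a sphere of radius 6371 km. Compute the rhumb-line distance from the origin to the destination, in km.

Δψ = ln[tan(π/4+φ₂/2)/tan(π/4+φ₁/2)] = -0.0143;  Δφ = -0.0134 rad,  Δλ = -0.0829 rad
q = Δφ/Δψ = 0.9425
d = R·√(Δφ² + q²Δλ²) = 6371·0.07929 = 505 km

505 km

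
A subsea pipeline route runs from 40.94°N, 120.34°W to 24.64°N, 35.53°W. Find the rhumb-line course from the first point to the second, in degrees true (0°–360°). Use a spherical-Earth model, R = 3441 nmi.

Δψ = ln[tan(π/4+φ₂/2)/tan(π/4+φ₁/2)] = -0.3405
Δλ = +1.4802 rad (taken the short way round)
course = atan2(Δλ, Δψ) = 102.96°

103.0°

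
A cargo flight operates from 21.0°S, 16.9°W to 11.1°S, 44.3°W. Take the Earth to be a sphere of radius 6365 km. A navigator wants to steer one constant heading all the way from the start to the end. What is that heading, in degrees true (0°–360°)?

290.6°

Meridional parts: M(φ₁)=-0.3750, M(φ₂)=-0.1950 → ΔM = +0.1801;  Δλ = -0.4782 rad
tan C = Δλ / ΔM = -2.6559 → C = 290.63°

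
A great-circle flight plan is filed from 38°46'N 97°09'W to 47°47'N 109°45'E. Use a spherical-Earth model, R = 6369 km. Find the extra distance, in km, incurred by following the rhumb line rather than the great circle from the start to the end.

Great circle: cos σ = sin φ₁ sin φ₂ + cos φ₁ cos φ₂ cos Δλ,  σ = 1.5743 rad → d_gc = 10026.6 km
Rhumb line: Δψ = +0.2168, q = Δφ/Δψ = 0.7260, d_rh = R√(Δφ²+q²Δλ²) = 12395.8 km
Excess = 12395.8 − 10026.6 = 2369.2 ≈ 2369 km

2369 km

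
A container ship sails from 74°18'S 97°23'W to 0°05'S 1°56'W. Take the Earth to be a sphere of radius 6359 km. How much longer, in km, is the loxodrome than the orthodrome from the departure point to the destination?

621 km

Great circle: cos σ = sin φ₁ sin φ₂ + cos φ₁ cos φ₂ cos Δλ,  σ = 1.5951 rad → d_gc = 10143.24 km
Rhumb line: Δψ = +1.9800, q = Δφ/Δψ = 0.6542, d_rh = R√(Δφ²+q²Δλ²) = 10764.70 km
Excess = 10764.70 − 10143.24 = 621.46 ≈ 621 km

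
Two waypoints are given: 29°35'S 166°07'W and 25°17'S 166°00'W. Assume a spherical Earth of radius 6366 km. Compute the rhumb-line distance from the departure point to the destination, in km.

478 km

Δψ = ln[tan(π/4+φ₂/2)/tan(π/4+φ₁/2)] = +0.0846;  Δφ = +0.0750 rad,  Δλ = +0.0020 rad
q = Δφ/Δψ = 0.8872
d = R·√(Δφ² + q²Δλ²) = 6366·0.07507 = 478 km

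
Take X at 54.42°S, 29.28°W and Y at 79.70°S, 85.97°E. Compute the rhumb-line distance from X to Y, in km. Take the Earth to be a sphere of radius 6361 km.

5258 km

Rhumb course C = atan2(Δλ, Δψ) with Δψ = ln[tan(π/4+φ₂/2)/tan(π/4+φ₁/2)] = -1.2698, Δλ = +2.0115 → C = 122.26°
d = R·|Δφ| / |cos C| = 6361·0.44122 / 0.53381 = 5258 km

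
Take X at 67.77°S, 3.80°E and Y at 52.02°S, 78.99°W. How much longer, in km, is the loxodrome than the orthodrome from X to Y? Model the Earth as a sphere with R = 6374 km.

Great circle: cos σ = sin φ₁ sin φ₂ + cos φ₁ cos φ₂ cos Δλ,  σ = 0.7092 rad → d_gc = 4520.7 km
Rhumb line: Δψ = +0.5605, q = Δφ/Δψ = 0.4904, d_rh = R√(Δφ²+q²Δλ²) = 4844.6 km
Excess = 4844.6 − 4520.7 = 323.9 ≈ 324 km

324 km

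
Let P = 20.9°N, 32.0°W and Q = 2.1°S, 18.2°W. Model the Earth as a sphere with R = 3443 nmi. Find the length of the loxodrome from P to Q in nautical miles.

1603 nmi

Rhumb course C = atan2(Δλ, Δψ) with Δψ = ln[tan(π/4+φ₂/2)/tan(π/4+φ₁/2)] = -0.4098, Δλ = +0.2409 → C = 149.56°
d = R·|Δφ| / |cos C| = 3443·0.40143 / 0.86212 = 1603 nmi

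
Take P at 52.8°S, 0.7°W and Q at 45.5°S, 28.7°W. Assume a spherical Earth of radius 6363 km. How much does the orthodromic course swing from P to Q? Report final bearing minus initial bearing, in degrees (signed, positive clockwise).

+21.4°

At departure: θ₁ = atan2(sin Δλ cos φ₂, cos φ₁ sin φ₂ − sin φ₁ cos φ₂ cos Δλ) = 280.62°
At arrival: θ₂ = atan2(sin Δλ cos φ₁, −cos φ₂ sin φ₁ + sin φ₂ cos φ₁ cos Δλ) = 302.03°
Δθ = θ₂ − θ₁ = +21.4°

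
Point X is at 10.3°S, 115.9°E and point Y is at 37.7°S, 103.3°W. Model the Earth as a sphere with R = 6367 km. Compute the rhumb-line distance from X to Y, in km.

Δψ = ln[tan(π/4+φ₂/2)/tan(π/4+φ₁/2)] = -0.5306;  Δφ = -0.4782 rad,  Δλ = +2.4574 rad
q = Δφ/Δψ = 0.9013
d = R·√(Δφ² + q²Δλ²) = 6367·2.26582 = 14426 km

14426 km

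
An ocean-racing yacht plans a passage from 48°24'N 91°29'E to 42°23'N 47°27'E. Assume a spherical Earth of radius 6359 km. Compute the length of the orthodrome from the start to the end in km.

3447 km

Haversine: a = sin²(Δφ/2)+cos φ₁ cos φ₂ sin²(Δλ/2) = 0.07167;  σ = 2·atan2(√a,√(1−a))
σ = 31.057° → d = Rσ = 6359·0.54205 = 3447 km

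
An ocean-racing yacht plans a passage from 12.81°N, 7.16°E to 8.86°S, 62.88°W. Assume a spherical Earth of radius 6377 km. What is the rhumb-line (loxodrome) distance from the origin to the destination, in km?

8111 km

Δψ = ln[tan(π/4+φ₂/2)/tan(π/4+φ₁/2)] = -0.3807;  Δφ = -0.3782 rad,  Δλ = -1.2224 rad
q = Δφ/Δψ = 0.9934
d = R·√(Δφ² + q²Δλ²) = 6377·1.27191 = 8111 km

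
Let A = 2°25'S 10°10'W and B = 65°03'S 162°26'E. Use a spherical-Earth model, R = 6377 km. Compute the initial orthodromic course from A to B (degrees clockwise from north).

176.6°

θ = atan2( sin Δλ·cos φ₂ ,  cos φ₁ sin φ₂ − sin φ₁ cos φ₂ cos Δλ )
  = atan2(+0.0543, -0.9235) = 176.63°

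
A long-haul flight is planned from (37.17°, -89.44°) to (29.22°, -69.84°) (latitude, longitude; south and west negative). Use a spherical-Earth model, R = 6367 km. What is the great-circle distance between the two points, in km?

2020 km

cos σ = sin φ₁ sin φ₂ + cos φ₁ cos φ₂ cos Δλ
      = sin(37.17°)sin(29.22°) + cos(37.17°)cos(29.22°)cos(19.60°) = 0.9501
σ = 18.178° → d = Rσ = 6367·0.31726 = 2020 km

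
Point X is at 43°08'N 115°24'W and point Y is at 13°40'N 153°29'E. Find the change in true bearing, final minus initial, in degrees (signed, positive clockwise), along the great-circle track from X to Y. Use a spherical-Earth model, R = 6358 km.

-53.3°

At departure: θ₁ = atan2(sin Δλ cos φ₂, cos φ₁ sin φ₂ − sin φ₁ cos φ₂ cos Δλ) = 280.80°
At arrival: θ₂ = atan2(sin Δλ cos φ₁, −cos φ₂ sin φ₁ + sin φ₂ cos φ₁ cos Δλ) = 227.54°
Δθ = θ₂ − θ₁ = -53.3°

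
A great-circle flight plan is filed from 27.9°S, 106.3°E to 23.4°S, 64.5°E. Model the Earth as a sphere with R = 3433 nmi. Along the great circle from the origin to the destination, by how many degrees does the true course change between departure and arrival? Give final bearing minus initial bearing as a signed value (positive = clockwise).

+18.8°

Initial bearing θ₁ = atan2(sin Δλ cos φ₂, cos φ₁ sin φ₂ − sin φ₁ cos φ₂ cos Δλ) = 267.11°
Final bearing θ₂ = (initial bearing from the destination back to the start) + 180° = 285.90°
Δθ = θ₂ − θ₁ = +18.8°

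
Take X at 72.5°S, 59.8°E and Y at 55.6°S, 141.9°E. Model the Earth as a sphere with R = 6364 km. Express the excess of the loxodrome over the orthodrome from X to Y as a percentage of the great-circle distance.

7.5%

Great circle: σ = 0.6262 rad → d_gc = Rσ = 3985.0 km
Rhumb: Δφ = +0.2950, Δλ = +1.4329, Δψ = +0.6987, q = Δφ/Δψ = 0.4221 → d_rh = R√(Δφ²+q²Δλ²) = 4282.8 km
Excess = (4282.8 − 3985.0) / 3985.0 = 297.8 / 3985.0 = 7.47% ≈ 7.5%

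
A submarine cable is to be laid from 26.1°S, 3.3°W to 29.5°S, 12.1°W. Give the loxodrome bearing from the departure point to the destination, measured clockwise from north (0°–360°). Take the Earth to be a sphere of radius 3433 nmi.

246.4°

Δψ = ln[tan(π/4+φ₂/2)/tan(π/4+φ₁/2)] = -0.0671
Δλ = -0.1536 rad (taken the short way round)
course = atan2(Δλ, Δψ) = 246.40°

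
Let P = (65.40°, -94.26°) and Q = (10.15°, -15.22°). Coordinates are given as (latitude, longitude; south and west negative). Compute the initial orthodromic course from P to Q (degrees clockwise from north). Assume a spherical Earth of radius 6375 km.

N = sin Δλ·cos φ₂ = +0.9664;  D = cos φ₁ sin φ₂ − sin φ₁ cos φ₂ cos Δλ = -0.0968
initial course = atan2(N, D) = 95.72°

95.7°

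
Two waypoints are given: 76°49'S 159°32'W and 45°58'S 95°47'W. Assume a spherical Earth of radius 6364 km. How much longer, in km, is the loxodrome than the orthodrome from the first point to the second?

181 km

Great circle: cos σ = sin φ₁ sin φ₂ + cos φ₁ cos φ₂ cos Δλ,  σ = 0.6918 rad → d_gc = 4402.6 km
Rhumb line: Δψ = +1.2526, q = Δφ/Δψ = 0.4299, d_rh = R√(Δφ²+q²Δλ²) = 4583.3 km
Excess = 4583.3 − 4402.6 = 180.7 ≈ 181 km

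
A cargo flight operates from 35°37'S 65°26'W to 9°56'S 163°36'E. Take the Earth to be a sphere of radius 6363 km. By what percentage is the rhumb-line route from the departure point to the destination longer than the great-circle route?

Great circle: σ = 2.0092 rad → d_gc = Rσ = 12784.8 km
Rhumb: Δφ = +0.4483, Δλ = -2.2858, Δψ = +0.4918, q = Δφ/Δψ = 0.9115 → d_rh = R√(Δφ²+q²Δλ²) = 13560.7 km
Excess = (13560.7 − 12784.8) / 12784.8 = 775.9 / 12784.8 = 6.07% ≈ 6.1%

6.1%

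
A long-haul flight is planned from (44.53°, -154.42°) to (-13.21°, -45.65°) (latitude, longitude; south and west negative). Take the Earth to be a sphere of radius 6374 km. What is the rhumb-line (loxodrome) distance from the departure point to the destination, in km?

Rhumb course C = atan2(Δλ, Δψ) with Δψ = ln[tan(π/4+φ₂/2)/tan(π/4+φ₁/2)] = -1.1024, Δλ = +1.8984 → C = 120.14°
d = R·|Δφ| / |cos C| = 6374·1.00775 / 0.50219 = 12791 km

12791 km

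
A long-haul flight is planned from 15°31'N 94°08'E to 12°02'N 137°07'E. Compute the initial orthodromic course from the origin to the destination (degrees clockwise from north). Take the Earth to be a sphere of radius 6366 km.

89.2°

θ = atan2( sin Δλ·cos φ₂ ,  cos φ₁ sin φ₂ − sin φ₁ cos φ₂ cos Δλ )
  = atan2(+0.6668, +0.0095) = 89.19°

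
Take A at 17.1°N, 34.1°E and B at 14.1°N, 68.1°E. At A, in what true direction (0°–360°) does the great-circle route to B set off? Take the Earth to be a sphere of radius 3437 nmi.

90.4°

N = sin Δλ·cos φ₂ = +0.5423;  D = cos φ₁ sin φ₂ − sin φ₁ cos φ₂ cos Δλ = -0.0036
initial course = atan2(N, D) = 90.38°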